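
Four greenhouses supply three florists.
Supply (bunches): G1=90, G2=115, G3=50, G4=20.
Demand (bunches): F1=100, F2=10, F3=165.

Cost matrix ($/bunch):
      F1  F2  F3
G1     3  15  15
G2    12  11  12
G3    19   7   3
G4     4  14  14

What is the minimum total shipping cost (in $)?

1970

An optimal shipping plan:
  G1–F1: 90 × $3 = $270
  G2–F2: 10 × $11 = $110
  G2–F3: 105 × $12 = $1260
  G3–F3: 50 × $3 = $150
  G4–F1: 10 × $4 = $40
  G4–F3: 10 × $14 = $140
Total = 270 + 110 + 1260 + 150 + 40 + 140 = $1970.
(Supply check: G1 ships 90; G2 ships 115; G3 ships 50; G4 ships 20.)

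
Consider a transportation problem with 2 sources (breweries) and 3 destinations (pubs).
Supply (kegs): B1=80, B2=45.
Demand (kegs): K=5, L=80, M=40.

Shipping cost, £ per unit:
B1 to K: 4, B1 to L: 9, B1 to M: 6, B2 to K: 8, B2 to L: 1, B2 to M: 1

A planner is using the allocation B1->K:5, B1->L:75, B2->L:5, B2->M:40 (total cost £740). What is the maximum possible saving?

120

Current plan cost = 5·4 + 75·9 + 5·1 + 40·1 = £740.
Optimal plan:
  B1->K: 5 × £4 = £20
  B1->L: 35 × £9 = £315
  B1->M: 40 × £6 = £240
  B2->L: 45 × £1 = £45
Optimal cost = £620.
Saving = 740 − 620 = £120.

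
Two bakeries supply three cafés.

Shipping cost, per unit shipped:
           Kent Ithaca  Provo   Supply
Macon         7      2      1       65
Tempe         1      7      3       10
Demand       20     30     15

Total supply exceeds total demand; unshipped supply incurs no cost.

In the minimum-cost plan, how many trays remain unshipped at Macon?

Minimum-cost shipments:
  Macon→Kent: 10 trays
  Macon→Ithaca: 30 trays
  Macon→Provo: 15 trays
  Tempe→Kent: 10 trays
Total cost = 155.
Macon ships 55 of its 65, leaving 10.

10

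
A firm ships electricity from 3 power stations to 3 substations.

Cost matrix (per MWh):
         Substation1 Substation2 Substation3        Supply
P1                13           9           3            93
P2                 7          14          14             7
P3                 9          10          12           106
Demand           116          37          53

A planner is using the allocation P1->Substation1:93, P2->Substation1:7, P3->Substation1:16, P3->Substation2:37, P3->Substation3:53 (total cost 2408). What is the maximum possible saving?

Current plan cost = 93·13 + 7·7 + 16·9 + 37·10 + 53·12 = 2408.
Optimal plan:
  P1–Substation1: 3 MWh
  P1–Substation2: 37 MWh
  P1–Substation3: 53 MWh
  P2–Substation1: 7 MWh
  P3–Substation1: 106 MWh
Optimal cost = 1534.
Saving = 2408 − 1534 = 874.

874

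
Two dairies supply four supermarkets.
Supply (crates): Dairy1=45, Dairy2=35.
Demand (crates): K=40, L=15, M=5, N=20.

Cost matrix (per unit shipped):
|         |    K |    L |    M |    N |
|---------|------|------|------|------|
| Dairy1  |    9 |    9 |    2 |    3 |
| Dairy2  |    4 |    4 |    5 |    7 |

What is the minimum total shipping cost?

390

Optimal allocation:
  Dairy1→K: 5 crates
  Dairy1→L: 15 crates
  Dairy1→M: 5 crates
  Dairy1→N: 20 crates
  Dairy2→K: 35 crates
Total cost = 390.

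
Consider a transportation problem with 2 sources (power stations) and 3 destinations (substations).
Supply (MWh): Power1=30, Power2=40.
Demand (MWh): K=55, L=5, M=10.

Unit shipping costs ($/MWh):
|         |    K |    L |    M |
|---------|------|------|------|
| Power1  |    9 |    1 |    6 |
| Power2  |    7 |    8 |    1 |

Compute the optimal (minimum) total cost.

450

A cheapest plan:
  Power1→K: 25 × $9 = $225
  Power1→L: 5 × $1 = $5
  Power2→K: 30 × $7 = $210
  Power2→M: 10 × $1 = $10
Total = 225 + 5 + 210 + 10 = $450.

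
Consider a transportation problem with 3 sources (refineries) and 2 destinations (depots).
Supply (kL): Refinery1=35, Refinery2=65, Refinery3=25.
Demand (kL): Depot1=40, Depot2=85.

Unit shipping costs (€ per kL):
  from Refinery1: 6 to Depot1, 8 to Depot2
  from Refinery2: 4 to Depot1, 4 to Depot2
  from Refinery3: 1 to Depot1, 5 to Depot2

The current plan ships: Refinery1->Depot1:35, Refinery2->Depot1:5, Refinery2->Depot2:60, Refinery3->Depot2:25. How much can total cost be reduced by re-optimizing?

60

Current plan cost = 35·6 + 5·4 + 60·4 + 25·5 = €595.
Optimal plan:
  Refinery1 to Depot1: 15 × €6 = €90
  Refinery1 to Depot2: 20 × €8 = €160
  Refinery2 to Depot2: 65 × €4 = €260
  Refinery3 to Depot1: 25 × €1 = €25
Optimal cost = €535.
Saving = 595 − 535 = €60.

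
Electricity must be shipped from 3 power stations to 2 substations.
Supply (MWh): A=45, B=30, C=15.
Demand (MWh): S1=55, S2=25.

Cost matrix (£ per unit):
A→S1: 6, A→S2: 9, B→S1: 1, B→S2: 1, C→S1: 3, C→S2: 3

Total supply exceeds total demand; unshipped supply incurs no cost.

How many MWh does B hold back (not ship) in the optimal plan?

0

An optimal plan:
  A to S1: 35 × £6 = £210
  B to S1: 5 × £1 = £5
  B to S2: 25 × £1 = £25
  C to S1: 15 × £3 = £45
Total cost = £285.
B ships 30 of its 30, leaving 0.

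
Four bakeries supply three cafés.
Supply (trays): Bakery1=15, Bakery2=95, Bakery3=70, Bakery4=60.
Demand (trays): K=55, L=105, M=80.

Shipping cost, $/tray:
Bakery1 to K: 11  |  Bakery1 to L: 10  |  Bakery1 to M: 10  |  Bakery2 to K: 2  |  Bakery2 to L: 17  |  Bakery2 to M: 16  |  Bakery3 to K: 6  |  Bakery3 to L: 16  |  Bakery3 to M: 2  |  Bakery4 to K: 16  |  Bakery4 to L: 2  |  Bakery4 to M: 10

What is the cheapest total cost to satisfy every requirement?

1190

Optimal allocation:
  Bakery1→L: 15 × $10 = $150
  Bakery2→K: 55 × $2 = $110
  Bakery2→L: 30 × $17 = $510
  Bakery2→M: 10 × $16 = $160
  Bakery3→M: 70 × $2 = $140
  Bakery4→L: 60 × $2 = $120
Total = 150 + 110 + 510 + 160 + 140 + 120 = $1190.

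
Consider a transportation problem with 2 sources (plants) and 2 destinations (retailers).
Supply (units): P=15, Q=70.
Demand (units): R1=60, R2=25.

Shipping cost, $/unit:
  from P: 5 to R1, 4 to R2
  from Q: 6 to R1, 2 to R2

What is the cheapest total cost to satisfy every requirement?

A cheapest plan:
  P→R1: 15 units
  Q→R1: 45 units
  Q→R2: 25 units
Total cost = $395.

395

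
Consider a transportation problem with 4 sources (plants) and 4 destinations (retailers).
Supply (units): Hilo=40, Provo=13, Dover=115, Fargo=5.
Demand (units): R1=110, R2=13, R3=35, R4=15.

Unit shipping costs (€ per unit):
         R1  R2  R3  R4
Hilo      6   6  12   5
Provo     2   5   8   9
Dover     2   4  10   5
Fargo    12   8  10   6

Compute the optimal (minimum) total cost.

721

A cheapest plan:
  Hilo→R2: 13 × €6 = €78
  Hilo→R3: 12 × €12 = €144
  Hilo→R4: 15 × €5 = €75
  Provo→R3: 13 × €8 = €104
  Dover→R1: 110 × €2 = €220
  Dover→R3: 5 × €10 = €50
  Fargo→R3: 5 × €10 = €50
Total = 78 + 144 + 75 + 104 + 220 + 50 + 50 = €721.
(Supply check: Hilo ships 40; Provo ships 13; Dover ships 115; Fargo ships 5.)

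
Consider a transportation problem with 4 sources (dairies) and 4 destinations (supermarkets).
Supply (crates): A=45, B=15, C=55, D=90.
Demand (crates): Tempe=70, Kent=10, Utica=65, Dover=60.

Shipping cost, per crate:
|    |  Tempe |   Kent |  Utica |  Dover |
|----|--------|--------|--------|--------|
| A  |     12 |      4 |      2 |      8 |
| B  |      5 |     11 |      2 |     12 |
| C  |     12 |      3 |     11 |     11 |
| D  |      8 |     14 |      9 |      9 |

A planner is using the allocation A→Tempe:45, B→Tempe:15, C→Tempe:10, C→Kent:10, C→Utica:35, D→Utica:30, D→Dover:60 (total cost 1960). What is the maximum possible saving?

575

Current plan cost = 45·12 + 15·5 + 10·12 + 10·3 + 35·11 + 30·9 + 60·9 = 1960.
Optimal plan:
  A→Utica: 45 crates
  B→Utica: 15 crates
  C→Kent: 10 crates
  C→Utica: 5 crates
  C→Dover: 40 crates
  D→Tempe: 70 crates
  D→Dover: 20 crates
Optimal cost = 1385.
Saving = 1960 − 1385 = 575.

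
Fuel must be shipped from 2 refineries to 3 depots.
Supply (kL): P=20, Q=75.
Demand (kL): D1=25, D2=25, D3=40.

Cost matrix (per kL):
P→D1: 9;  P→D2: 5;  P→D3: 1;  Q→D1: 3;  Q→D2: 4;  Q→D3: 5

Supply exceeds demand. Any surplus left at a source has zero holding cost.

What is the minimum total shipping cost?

One minimum-cost allocation:
  P->D3: 20 × 1 = 20
  Q->D1: 25 × 3 = 75
  Q->D2: 25 × 4 = 100
  Q->D3: 20 × 5 = 100
Total = 20 + 75 + 100 + 100 = 295.
(Supply check: P ships 20; Q ships 70.)

295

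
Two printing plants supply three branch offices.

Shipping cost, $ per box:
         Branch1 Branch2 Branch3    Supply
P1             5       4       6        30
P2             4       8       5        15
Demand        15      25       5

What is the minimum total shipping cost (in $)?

190

An optimal shipping plan:
  P1->Branch1: 5 × $5 = $25
  P1->Branch2: 25 × $4 = $100
  P2->Branch1: 10 × $4 = $40
  P2->Branch3: 5 × $5 = $25
Total = 25 + 100 + 40 + 25 = $190.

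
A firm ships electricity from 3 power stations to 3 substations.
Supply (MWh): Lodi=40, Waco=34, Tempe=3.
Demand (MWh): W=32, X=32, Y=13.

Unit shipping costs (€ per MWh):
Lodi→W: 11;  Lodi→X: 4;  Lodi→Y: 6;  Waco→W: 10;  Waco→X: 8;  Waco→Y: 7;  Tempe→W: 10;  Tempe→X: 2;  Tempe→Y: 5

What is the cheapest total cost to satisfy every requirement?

522

One minimum-cost allocation:
  Lodi->X: 29 × €4 = €116
  Lodi->Y: 11 × €6 = €66
  Waco->W: 32 × €10 = €320
  Waco->Y: 2 × €7 = €14
  Tempe->X: 3 × €2 = €6
Total = 116 + 66 + 320 + 14 + 6 = €522.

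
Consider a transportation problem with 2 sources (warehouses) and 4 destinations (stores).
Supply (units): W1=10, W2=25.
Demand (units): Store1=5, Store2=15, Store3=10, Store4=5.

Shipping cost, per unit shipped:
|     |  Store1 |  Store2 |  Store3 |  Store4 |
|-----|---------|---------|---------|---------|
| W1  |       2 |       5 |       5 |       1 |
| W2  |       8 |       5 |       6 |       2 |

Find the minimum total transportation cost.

150

One minimum-cost allocation:
  W1–Store1: 5 × 2 = 10
  W1–Store3: 5 × 5 = 25
  W2–Store2: 15 × 5 = 75
  W2–Store3: 5 × 6 = 30
  W2–Store4: 5 × 2 = 10
Total = 10 + 25 + 75 + 30 + 10 = 150.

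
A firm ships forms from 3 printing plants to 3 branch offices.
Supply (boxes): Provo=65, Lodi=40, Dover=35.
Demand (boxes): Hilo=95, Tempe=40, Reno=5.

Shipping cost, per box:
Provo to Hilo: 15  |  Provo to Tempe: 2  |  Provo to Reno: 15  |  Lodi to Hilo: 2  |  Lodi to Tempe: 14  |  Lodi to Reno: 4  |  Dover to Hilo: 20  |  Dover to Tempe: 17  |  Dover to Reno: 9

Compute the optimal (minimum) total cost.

1180

An optimal shipping plan:
  Provo to Hilo: 25 × 15 = 375
  Provo to Tempe: 40 × 2 = 80
  Lodi to Hilo: 40 × 2 = 80
  Dover to Hilo: 30 × 20 = 600
  Dover to Reno: 5 × 9 = 45
Total = 375 + 80 + 80 + 600 + 45 = 1180.
(Supply check: Provo ships 65; Lodi ships 40; Dover ships 35.)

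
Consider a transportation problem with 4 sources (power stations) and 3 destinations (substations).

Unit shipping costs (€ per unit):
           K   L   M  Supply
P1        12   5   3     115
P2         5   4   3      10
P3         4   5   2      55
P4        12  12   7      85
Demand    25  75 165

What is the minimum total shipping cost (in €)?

1270

A cheapest plan:
  P1–L: 65 × €5 = €325
  P1–M: 50 × €3 = €150
  P2–L: 10 × €4 = €40
  P3–K: 25 × €4 = €100
  P3–M: 30 × €2 = €60
  P4–M: 85 × €7 = €595
Total = 325 + 150 + 40 + 100 + 60 + 595 = €1270.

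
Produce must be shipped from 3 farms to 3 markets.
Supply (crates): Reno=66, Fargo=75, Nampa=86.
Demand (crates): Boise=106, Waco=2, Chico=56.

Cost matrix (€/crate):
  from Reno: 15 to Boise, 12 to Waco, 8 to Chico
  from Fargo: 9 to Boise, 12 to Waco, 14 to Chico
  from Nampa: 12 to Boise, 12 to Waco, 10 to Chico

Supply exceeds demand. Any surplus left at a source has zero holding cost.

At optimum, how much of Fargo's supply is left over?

An optimal plan:
  Reno to Waco: 2 × €12 = €24
  Reno to Chico: 56 × €8 = €448
  Fargo to Boise: 75 × €9 = €675
  Nampa to Boise: 31 × €12 = €372
Total cost = €1519.
Fargo ships 75 of its 75, leaving 0.

0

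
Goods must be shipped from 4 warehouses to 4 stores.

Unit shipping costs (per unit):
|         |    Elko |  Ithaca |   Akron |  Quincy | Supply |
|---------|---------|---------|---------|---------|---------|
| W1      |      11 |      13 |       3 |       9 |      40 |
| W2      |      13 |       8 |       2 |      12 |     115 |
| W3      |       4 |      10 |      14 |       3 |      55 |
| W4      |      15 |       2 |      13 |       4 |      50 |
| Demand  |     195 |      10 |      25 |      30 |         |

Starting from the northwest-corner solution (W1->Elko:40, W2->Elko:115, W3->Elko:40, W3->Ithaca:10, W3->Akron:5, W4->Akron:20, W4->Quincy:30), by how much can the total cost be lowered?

475

Current plan cost = 40·11 + 115·13 + 40·4 + 10·10 + 5·14 + 20·13 + 30·4 = 2645.
Optimal plan:
  W1→Elko: 40 × 11 = 440
  W2→Elko: 90 × 13 = 1170
  W2→Akron: 25 × 2 = 50
  W3→Elko: 55 × 4 = 220
  W4→Elko: 10 × 15 = 150
  W4→Ithaca: 10 × 2 = 20
  W4→Quincy: 30 × 4 = 120
Optimal cost = 2170.
Saving = 2645 − 2170 = 475.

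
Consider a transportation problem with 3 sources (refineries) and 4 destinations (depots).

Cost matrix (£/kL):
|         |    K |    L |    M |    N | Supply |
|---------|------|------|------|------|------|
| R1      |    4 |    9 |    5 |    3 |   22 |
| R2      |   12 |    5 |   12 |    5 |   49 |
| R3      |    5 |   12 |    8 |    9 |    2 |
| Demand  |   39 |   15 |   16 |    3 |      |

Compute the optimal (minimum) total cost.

One minimum-cost allocation:
  R1–K: 22 × £4 = £88
  R2–K: 15 × £12 = £180
  R2–L: 15 × £5 = £75
  R2–M: 16 × £12 = £192
  R2–N: 3 × £5 = £15
  R3–K: 2 × £5 = £10
Total = 88 + 180 + 75 + 192 + 15 + 10 = £560.

560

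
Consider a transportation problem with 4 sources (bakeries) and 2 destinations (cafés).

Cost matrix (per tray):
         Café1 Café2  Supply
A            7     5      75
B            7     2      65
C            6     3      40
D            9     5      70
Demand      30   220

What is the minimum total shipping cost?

An optimal shipping plan:
  A→Café1: 30 × 7 = 210
  A→Café2: 45 × 5 = 225
  B→Café2: 65 × 2 = 130
  C→Café2: 40 × 3 = 120
  D→Café2: 70 × 5 = 350
Total = 210 + 225 + 130 + 120 + 350 = 1035.

1035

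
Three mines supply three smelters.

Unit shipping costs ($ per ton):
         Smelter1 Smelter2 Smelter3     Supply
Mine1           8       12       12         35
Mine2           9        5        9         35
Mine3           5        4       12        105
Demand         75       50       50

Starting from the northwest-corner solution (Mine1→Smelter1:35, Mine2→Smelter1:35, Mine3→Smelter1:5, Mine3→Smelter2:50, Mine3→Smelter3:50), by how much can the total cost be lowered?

Current plan cost = 35·8 + 35·9 + 5·5 + 50·4 + 50·12 = $1420.
Optimal plan:
  Mine1 to Smelter1: 20 × $8 = $160
  Mine1 to Smelter3: 15 × $12 = $180
  Mine2 to Smelter3: 35 × $9 = $315
  Mine3 to Smelter1: 55 × $5 = $275
  Mine3 to Smelter2: 50 × $4 = $200
Optimal cost = $1130.
Saving = 1420 − 1130 = $290.

290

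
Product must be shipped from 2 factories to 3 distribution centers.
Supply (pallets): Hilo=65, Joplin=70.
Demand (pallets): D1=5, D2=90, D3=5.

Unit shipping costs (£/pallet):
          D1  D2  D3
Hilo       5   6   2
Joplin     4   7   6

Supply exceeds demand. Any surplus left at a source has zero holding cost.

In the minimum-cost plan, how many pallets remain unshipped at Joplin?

35

An optimal plan:
  Hilo to D2: 60 × £6 = £360
  Hilo to D3: 5 × £2 = £10
  Joplin to D1: 5 × £4 = £20
  Joplin to D2: 30 × £7 = £210
Total cost = £600.
Joplin ships 35 of its 70, leaving 35.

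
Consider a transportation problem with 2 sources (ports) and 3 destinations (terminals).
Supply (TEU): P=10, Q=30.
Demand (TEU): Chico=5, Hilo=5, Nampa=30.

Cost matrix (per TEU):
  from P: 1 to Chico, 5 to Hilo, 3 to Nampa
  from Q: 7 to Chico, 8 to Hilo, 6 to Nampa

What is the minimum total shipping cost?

210

Optimal allocation:
  P->Chico: 5 × 1 = 5
  P->Hilo: 5 × 5 = 25
  Q->Nampa: 30 × 6 = 180
Total = 5 + 25 + 180 = 210.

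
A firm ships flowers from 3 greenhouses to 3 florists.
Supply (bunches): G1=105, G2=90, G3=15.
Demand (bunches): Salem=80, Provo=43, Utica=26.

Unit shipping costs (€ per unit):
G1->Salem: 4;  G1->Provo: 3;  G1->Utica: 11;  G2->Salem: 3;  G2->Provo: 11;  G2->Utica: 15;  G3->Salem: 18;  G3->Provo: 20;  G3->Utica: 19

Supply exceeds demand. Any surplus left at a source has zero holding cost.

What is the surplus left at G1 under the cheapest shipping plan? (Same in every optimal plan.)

An optimal plan:
  G1–Provo: 43 × €3 = €129
  G1–Utica: 26 × €11 = €286
  G2–Salem: 80 × €3 = €240
Total cost = €655.
G1 ships 69 of its 105, leaving 36.

36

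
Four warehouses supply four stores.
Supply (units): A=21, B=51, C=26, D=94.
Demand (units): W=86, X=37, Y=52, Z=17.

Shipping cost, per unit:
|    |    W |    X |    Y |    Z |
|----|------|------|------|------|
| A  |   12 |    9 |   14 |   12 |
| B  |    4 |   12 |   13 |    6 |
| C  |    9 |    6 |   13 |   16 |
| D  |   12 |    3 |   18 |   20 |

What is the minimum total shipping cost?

A cheapest plan:
  A to Y: 21 × 14 = 294
  B to W: 34 × 4 = 136
  B to Z: 17 × 6 = 102
  C to Y: 26 × 13 = 338
  D to W: 52 × 12 = 624
  D to X: 37 × 3 = 111
  D to Y: 5 × 18 = 90
Total = 294 + 136 + 102 + 338 + 624 + 111 + 90 = 1695.
(Supply check: A ships 21; B ships 51; C ships 26; D ships 94.)

1695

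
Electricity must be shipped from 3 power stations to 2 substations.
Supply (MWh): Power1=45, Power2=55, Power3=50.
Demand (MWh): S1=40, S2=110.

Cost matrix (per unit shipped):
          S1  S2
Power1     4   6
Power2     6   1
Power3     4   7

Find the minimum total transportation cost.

A cheapest plan:
  Power1→S2: 45 × 6 = 270
  Power2→S2: 55 × 1 = 55
  Power3→S1: 40 × 4 = 160
  Power3→S2: 10 × 7 = 70
Total = 270 + 55 + 160 + 70 = 555.

555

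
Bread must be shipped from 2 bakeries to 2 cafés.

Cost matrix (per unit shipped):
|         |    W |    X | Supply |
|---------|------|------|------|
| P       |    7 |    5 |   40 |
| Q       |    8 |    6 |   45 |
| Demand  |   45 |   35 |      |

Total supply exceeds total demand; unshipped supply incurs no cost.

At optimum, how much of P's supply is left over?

0

An optimal plan:
  P to W: 5 trays
  P to X: 35 trays
  Q to W: 40 trays
Total cost = 530.
P ships 40 of its 40, leaving 0.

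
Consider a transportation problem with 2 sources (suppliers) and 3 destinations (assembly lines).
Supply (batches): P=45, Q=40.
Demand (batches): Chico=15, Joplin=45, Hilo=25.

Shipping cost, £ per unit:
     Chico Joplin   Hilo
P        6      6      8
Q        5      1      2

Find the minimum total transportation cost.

Optimal allocation:
  P to Chico: 15 × £6 = £90
  P to Joplin: 30 × £6 = £180
  Q to Joplin: 15 × £1 = £15
  Q to Hilo: 25 × £2 = £50
Total = 90 + 180 + 15 + 50 = £335.
(Supply check: P ships 45; Q ships 40.)

335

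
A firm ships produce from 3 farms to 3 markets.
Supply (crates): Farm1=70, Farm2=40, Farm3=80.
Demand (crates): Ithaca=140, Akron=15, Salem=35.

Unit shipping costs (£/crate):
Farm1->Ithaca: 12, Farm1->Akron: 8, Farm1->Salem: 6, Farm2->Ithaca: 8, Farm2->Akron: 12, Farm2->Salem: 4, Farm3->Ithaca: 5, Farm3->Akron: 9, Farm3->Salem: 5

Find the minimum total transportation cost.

1290

One minimum-cost allocation:
  Farm1 to Ithaca: 20 × £12 = £240
  Farm1 to Akron: 15 × £8 = £120
  Farm1 to Salem: 35 × £6 = £210
  Farm2 to Ithaca: 40 × £8 = £320
  Farm3 to Ithaca: 80 × £5 = £400
Total = 240 + 120 + 210 + 320 + 400 = £1290.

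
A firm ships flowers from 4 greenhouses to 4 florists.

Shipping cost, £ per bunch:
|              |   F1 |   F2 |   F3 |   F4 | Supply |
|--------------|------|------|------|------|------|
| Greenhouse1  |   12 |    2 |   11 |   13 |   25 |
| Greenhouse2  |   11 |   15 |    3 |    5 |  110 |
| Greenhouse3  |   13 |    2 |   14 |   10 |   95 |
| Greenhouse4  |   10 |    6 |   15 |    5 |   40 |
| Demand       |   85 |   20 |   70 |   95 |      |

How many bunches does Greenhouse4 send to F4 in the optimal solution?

The minimum-cost plan:
  Greenhouse1→F1: 25 × £12 = £300
  Greenhouse2→F3: 70 × £3 = £210
  Greenhouse2→F4: 40 × £5 = £200
  Greenhouse3→F1: 60 × £13 = £780
  Greenhouse3→F2: 20 × £2 = £40
  Greenhouse3→F4: 15 × £10 = £150
  Greenhouse4→F4: 40 × £5 = £200
Total cost = £1880.
So Greenhouse4→F4 carries 40 bunches.

40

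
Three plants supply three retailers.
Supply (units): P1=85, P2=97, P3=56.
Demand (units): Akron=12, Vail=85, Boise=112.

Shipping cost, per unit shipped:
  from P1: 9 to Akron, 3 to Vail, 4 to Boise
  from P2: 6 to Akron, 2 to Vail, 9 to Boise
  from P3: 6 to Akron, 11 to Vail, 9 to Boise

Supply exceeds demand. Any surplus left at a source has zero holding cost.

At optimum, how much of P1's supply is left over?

0

Minimum-cost shipments:
  P1–Boise: 85 × 4 = 340
  P2–Akron: 12 × 6 = 72
  P2–Vail: 85 × 2 = 170
  P3–Boise: 27 × 9 = 243
Total cost = 825.
P1 ships 85 of its 85, leaving 0.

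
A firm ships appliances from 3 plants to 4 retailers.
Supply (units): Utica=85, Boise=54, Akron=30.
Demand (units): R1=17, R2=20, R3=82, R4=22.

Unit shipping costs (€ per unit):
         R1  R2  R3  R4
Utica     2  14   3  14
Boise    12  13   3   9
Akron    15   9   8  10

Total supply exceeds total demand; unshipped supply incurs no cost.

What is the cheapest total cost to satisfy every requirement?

An optimal shipping plan:
  Utica to R1: 17 × €2 = €34
  Utica to R3: 68 × €3 = €204
  Boise to R3: 14 × €3 = €42
  Boise to R4: 22 × €9 = €198
  Akron to R2: 20 × €9 = €180
Total = 34 + 204 + 42 + 198 + 180 = €658.

658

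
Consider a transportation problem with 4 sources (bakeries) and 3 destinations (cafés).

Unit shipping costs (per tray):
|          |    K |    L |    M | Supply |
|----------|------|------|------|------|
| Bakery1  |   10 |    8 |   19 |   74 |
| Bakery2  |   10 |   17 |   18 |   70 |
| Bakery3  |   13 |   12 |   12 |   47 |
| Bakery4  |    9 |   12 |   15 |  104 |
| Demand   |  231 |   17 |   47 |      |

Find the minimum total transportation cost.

An optimal shipping plan:
  Bakery1→K: 57 × 10 = 570
  Bakery1→L: 17 × 8 = 136
  Bakery2→K: 70 × 10 = 700
  Bakery3→M: 47 × 12 = 564
  Bakery4→K: 104 × 9 = 936
Total = 570 + 136 + 700 + 564 + 936 = 2906.
(Supply check: Bakery1 ships 74; Bakery2 ships 70; Bakery3 ships 47; Bakery4 ships 104.)

2906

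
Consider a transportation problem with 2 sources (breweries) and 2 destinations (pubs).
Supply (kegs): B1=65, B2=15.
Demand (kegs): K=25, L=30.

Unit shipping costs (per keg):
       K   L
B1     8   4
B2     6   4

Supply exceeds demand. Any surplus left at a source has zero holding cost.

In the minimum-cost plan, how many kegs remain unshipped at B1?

Minimum-cost shipments:
  B1 to K: 10 × 8 = 80
  B1 to L: 30 × 4 = 120
  B2 to K: 15 × 6 = 90
Total cost = 290.
B1 ships 40 of its 65, leaving 25.

25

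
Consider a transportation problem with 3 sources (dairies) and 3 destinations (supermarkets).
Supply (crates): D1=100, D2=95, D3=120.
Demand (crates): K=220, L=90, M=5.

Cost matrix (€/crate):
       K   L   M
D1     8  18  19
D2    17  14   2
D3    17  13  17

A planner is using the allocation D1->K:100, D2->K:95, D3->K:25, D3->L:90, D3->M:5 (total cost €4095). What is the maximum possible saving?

75

Current plan cost = 100·8 + 95·17 + 25·17 + 90·13 + 5·17 = €4095.
Optimal plan:
  D1→K: 100 × €8 = €800
  D2→K: 90 × €17 = €1530
  D2→M: 5 × €2 = €10
  D3→K: 30 × €17 = €510
  D3→L: 90 × €13 = €1170
Optimal cost = €4020.
Saving = 4095 − 4020 = €75.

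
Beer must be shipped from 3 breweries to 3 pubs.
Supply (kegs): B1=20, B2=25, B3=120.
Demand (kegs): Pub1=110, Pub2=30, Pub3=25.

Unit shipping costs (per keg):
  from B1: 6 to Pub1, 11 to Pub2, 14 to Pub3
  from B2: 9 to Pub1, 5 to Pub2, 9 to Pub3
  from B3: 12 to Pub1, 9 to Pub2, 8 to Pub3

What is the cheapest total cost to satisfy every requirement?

1570

Optimal allocation:
  B1->Pub1: 20 × 6 = 120
  B2->Pub2: 25 × 5 = 125
  B3->Pub1: 90 × 12 = 1080
  B3->Pub2: 5 × 9 = 45
  B3->Pub3: 25 × 8 = 200
Total = 120 + 125 + 1080 + 45 + 200 = 1570.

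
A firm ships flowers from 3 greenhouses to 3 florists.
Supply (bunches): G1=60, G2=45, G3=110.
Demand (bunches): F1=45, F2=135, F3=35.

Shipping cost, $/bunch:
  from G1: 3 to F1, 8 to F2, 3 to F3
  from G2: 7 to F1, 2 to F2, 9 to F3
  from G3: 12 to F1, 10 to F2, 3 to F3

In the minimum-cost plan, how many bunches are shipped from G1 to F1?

45

Optimal shipments:
  G1 to F1: 45 × $3 = $135
  G1 to F2: 15 × $8 = $120
  G2 to F2: 45 × $2 = $90
  G3 to F2: 75 × $10 = $750
  G3 to F3: 35 × $3 = $105
Total cost = $1200.
So G1→F1 carries 45 bunches.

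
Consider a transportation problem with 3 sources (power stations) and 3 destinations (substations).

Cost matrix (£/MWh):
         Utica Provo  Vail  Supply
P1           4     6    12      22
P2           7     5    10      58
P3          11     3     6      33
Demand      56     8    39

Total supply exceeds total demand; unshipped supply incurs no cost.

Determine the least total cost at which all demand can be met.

One minimum-cost allocation:
  P1->Utica: 22 × £4 = £88
  P2->Utica: 34 × £7 = £238
  P2->Provo: 8 × £5 = £40
  P2->Vail: 6 × £10 = £60
  P3->Vail: 33 × £6 = £198
Total = 88 + 238 + 40 + 60 + 198 = £624.
(Supply check: P1 ships 22; P2 ships 48; P3 ships 33.)

624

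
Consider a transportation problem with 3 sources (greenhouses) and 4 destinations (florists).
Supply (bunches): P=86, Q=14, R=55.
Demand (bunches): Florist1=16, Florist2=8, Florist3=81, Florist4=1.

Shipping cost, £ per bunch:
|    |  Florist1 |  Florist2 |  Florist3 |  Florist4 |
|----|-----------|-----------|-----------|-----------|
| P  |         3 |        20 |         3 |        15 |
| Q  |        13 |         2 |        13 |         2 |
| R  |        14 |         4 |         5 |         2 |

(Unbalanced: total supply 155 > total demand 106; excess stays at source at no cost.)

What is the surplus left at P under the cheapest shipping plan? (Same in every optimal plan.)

An optimal plan:
  P→Florist1: 16 × £3 = £48
  P→Florist3: 70 × £3 = £210
  Q→Florist2: 8 × £2 = £16
  R→Florist3: 11 × £5 = £55
  R→Florist4: 1 × £2 = £2
Total cost = £331.
P ships 86 of its 86, leaving 0.

0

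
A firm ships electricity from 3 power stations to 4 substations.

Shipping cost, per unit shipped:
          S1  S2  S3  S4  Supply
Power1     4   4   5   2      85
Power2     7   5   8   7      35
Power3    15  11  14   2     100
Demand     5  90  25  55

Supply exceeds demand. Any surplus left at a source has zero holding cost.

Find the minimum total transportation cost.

650

An optimal shipping plan:
  Power1–S1: 5 × 4 = 20
  Power1–S2: 55 × 4 = 220
  Power1–S3: 25 × 5 = 125
  Power2–S2: 35 × 5 = 175
  Power3–S4: 55 × 2 = 110
Total = 20 + 220 + 125 + 175 + 110 = 650.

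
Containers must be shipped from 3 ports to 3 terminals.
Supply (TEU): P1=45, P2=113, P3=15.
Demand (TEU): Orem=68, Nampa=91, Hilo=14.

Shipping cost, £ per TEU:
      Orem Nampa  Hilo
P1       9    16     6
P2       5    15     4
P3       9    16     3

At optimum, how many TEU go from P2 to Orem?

68

The minimum-cost plan:
  P1→Nampa: 45 × £16 = £720
  P2→Orem: 68 × £5 = £340
  P2→Nampa: 45 × £15 = £675
  P3→Nampa: 1 × £16 = £16
  P3→Hilo: 14 × £3 = £42
Total cost = £1793.
So P2→Orem carries 68 TEU.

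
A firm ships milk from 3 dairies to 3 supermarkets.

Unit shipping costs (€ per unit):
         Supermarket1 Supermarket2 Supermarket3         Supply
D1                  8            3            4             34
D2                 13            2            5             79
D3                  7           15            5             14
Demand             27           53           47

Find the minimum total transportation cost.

522

Optimal allocation:
  D1→Supermarket1: 13 × €8 = €104
  D1→Supermarket3: 21 × €4 = €84
  D2→Supermarket2: 53 × €2 = €106
  D2→Supermarket3: 26 × €5 = €130
  D3→Supermarket1: 14 × €7 = €98
Total = 104 + 84 + 106 + 130 + 98 = €522.
(Supply check: D1 ships 34; D2 ships 79; D3 ships 14.)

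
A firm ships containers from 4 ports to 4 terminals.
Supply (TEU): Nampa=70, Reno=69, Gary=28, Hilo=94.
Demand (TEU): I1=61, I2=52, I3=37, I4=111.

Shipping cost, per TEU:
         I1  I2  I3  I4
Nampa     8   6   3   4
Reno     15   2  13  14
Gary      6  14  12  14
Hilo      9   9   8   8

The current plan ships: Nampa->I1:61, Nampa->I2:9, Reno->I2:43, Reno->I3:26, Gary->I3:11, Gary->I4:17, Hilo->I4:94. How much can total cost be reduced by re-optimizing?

Current plan cost = 61·8 + 9·6 + 43·2 + 26·13 + 11·12 + 17·14 + 94·8 = 2088.
Optimal plan:
  Nampa→I3: 37 × 3 = 111
  Nampa→I4: 33 × 4 = 132
  Reno→I2: 52 × 2 = 104
  Reno→I4: 17 × 14 = 238
  Gary→I1: 28 × 6 = 168
  Hilo→I1: 33 × 9 = 297
  Hilo→I4: 61 × 8 = 488
Optimal cost = 1538.
Saving = 2088 − 1538 = 550.

550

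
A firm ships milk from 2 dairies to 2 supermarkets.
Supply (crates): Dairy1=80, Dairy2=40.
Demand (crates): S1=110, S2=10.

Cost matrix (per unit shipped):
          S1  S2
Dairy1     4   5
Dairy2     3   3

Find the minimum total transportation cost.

440

Optimal allocation:
  Dairy1->S1: 80 × 4 = 320
  Dairy2->S1: 30 × 3 = 90
  Dairy2->S2: 10 × 3 = 30
Total = 320 + 90 + 30 = 440.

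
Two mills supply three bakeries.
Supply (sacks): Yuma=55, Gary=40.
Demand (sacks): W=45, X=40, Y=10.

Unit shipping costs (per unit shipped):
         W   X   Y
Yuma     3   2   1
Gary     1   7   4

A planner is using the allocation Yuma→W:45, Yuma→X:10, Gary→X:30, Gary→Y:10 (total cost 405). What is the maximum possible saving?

Current plan cost = 45·3 + 10·2 + 30·7 + 10·4 = 405.
Optimal plan:
  Yuma to W: 5 sacks
  Yuma to X: 40 sacks
  Yuma to Y: 10 sacks
  Gary to W: 40 sacks
Optimal cost = 145.
Saving = 405 − 145 = 260.

260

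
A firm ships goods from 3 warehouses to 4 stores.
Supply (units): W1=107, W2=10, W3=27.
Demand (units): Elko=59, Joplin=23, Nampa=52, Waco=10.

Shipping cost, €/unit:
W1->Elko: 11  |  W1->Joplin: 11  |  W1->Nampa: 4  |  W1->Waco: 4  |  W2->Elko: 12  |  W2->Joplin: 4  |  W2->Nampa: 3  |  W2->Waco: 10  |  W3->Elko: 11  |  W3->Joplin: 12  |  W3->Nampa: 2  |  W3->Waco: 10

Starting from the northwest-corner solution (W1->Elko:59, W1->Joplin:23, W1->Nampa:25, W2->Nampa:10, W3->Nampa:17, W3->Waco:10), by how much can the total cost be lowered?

Current plan cost = 59·11 + 23·11 + 25·4 + 10·3 + 17·2 + 10·10 = €1166.
Optimal plan:
  W1 to Elko: 59 × €11 = €649
  W1 to Joplin: 13 × €11 = €143
  W1 to Nampa: 25 × €4 = €100
  W1 to Waco: 10 × €4 = €40
  W2 to Joplin: 10 × €4 = €40
  W3 to Nampa: 27 × €2 = €54
Optimal cost = €1026.
Saving = 1166 − 1026 = €140.

140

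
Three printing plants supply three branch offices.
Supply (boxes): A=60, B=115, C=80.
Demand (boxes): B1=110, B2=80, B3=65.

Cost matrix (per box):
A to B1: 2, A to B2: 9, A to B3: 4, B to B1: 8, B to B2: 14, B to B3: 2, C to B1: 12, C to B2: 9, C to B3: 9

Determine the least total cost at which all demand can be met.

An optimal shipping plan:
  A–B1: 60 × 2 = 120
  B–B1: 50 × 8 = 400
  B–B3: 65 × 2 = 130
  C–B2: 80 × 9 = 720
Total = 120 + 400 + 130 + 720 = 1370.

1370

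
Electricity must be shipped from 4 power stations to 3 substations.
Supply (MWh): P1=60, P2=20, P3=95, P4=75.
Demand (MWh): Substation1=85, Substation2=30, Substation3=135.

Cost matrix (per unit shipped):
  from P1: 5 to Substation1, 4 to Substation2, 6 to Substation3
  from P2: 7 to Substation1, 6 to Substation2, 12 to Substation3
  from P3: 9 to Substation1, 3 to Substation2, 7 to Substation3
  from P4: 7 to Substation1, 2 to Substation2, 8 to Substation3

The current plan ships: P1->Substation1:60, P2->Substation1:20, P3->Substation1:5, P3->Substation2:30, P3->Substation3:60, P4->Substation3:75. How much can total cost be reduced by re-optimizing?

75

Current plan cost = 60·5 + 20·7 + 5·9 + 30·3 + 60·7 + 75·8 = 1595.
Optimal plan:
  P1→Substation1: 20 × 5 = 100
  P1→Substation3: 40 × 6 = 240
  P2→Substation1: 20 × 7 = 140
  P3→Substation3: 95 × 7 = 665
  P4→Substation1: 45 × 7 = 315
  P4→Substation2: 30 × 2 = 60
Optimal cost = 1520.
Saving = 1595 − 1520 = 75.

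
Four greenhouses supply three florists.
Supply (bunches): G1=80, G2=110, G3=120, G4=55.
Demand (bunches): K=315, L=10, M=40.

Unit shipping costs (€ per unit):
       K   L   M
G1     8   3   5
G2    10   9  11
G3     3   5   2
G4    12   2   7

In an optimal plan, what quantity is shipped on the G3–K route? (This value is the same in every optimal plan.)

Optimal shipments:
  G1→K: 80 × €8 = €640
  G2→K: 110 × €10 = €1100
  G3→K: 120 × €3 = €360
  G4→K: 5 × €12 = €60
  G4→L: 10 × €2 = €20
  G4→M: 40 × €7 = €280
Total cost = €2460.
So G3→K carries 120 bunches.

120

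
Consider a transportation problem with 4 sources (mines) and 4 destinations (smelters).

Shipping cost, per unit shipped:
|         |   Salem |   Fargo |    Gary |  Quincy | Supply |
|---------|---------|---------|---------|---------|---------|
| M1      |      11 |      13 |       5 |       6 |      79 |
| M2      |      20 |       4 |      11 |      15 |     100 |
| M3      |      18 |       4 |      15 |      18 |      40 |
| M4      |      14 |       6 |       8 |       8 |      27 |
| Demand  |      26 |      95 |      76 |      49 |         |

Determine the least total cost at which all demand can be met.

1664

One minimum-cost allocation:
  M1->Salem: 26 × 11 = 286
  M1->Gary: 31 × 5 = 155
  M1->Quincy: 22 × 6 = 132
  M2->Fargo: 55 × 4 = 220
  M2->Gary: 45 × 11 = 495
  M3->Fargo: 40 × 4 = 160
  M4->Quincy: 27 × 8 = 216
Total = 286 + 155 + 132 + 220 + 495 + 160 + 216 = 1664.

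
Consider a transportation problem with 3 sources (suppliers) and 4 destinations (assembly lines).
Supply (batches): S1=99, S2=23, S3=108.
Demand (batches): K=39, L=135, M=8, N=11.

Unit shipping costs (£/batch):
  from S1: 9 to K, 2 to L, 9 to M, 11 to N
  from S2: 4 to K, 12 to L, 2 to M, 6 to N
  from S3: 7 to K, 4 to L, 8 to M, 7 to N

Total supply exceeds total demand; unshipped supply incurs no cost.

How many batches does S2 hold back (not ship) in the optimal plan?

0

Minimum-cost shipments:
  S1->L: 99 × £2 = £198
  S2->K: 15 × £4 = £60
  S2->M: 8 × £2 = £16
  S3->K: 24 × £7 = £168
  S3->L: 36 × £4 = £144
  S3->N: 11 × £7 = £77
Total cost = £663.
S2 ships 23 of its 23, leaving 0.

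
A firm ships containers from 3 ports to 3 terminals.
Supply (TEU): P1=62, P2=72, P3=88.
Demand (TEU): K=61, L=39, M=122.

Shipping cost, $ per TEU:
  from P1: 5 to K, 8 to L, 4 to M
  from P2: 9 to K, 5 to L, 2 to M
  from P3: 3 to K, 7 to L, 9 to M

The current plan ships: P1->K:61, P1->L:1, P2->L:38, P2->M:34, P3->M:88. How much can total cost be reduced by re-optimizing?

Current plan cost = 61·5 + 1·8 + 38·5 + 34·2 + 88·9 = $1363.
Optimal plan:
  P1->M: 62 × $4 = $248
  P2->L: 12 × $5 = $60
  P2->M: 60 × $2 = $120
  P3->K: 61 × $3 = $183
  P3->L: 27 × $7 = $189
Optimal cost = $800.
Saving = 1363 − 800 = $563.

563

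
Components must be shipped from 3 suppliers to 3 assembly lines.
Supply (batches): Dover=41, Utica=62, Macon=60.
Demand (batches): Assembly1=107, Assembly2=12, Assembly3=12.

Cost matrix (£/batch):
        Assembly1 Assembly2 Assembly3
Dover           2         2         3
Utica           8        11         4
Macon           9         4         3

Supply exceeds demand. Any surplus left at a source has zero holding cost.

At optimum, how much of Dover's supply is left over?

0

Minimum-cost shipments:
  Dover to Assembly1: 41 × £2 = £82
  Utica to Assembly1: 62 × £8 = £496
  Macon to Assembly1: 4 × £9 = £36
  Macon to Assembly2: 12 × £4 = £48
  Macon to Assembly3: 12 × £3 = £36
Total cost = £698.
Dover ships 41 of its 41, leaving 0.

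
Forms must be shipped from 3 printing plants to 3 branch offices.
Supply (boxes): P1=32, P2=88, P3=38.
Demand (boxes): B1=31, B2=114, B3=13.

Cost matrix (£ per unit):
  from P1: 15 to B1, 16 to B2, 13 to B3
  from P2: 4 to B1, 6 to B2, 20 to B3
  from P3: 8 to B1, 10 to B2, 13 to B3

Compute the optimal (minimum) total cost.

A cheapest plan:
  P1–B2: 19 × £16 = £304
  P1–B3: 13 × £13 = £169
  P2–B2: 88 × £6 = £528
  P3–B1: 31 × £8 = £248
  P3–B2: 7 × £10 = £70
Total = 304 + 169 + 528 + 248 + 70 = £1319.

1319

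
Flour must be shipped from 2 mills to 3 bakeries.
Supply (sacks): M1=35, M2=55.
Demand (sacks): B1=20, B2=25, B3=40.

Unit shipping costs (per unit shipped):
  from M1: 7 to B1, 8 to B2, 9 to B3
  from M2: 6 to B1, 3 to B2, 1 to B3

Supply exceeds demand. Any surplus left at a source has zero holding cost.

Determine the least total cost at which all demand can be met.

Optimal allocation:
  M1–B1: 20 × 7 = 140
  M1–B2: 10 × 8 = 80
  M2–B2: 15 × 3 = 45
  M2–B3: 40 × 1 = 40
Total = 140 + 80 + 45 + 40 = 305.

305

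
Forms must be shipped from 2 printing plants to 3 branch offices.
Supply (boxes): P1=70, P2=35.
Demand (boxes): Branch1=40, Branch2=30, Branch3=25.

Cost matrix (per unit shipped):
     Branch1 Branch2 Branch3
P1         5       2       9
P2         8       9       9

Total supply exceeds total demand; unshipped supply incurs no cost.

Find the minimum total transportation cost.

An optimal shipping plan:
  P1→Branch1: 40 boxes
  P1→Branch2: 30 boxes
  P2→Branch3: 25 boxes
Total cost = 485.

485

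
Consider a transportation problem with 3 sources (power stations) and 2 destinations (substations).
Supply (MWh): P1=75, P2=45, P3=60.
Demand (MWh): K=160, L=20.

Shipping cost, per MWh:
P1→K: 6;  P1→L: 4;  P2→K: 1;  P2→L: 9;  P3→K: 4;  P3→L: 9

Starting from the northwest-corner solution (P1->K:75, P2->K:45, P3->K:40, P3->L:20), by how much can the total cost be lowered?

Current plan cost = 75·6 + 45·1 + 40·4 + 20·9 = 835.
Optimal plan:
  P1 to K: 55 MWh
  P1 to L: 20 MWh
  P2 to K: 45 MWh
  P3 to K: 60 MWh
Optimal cost = 695.
Saving = 835 − 695 = 140.

140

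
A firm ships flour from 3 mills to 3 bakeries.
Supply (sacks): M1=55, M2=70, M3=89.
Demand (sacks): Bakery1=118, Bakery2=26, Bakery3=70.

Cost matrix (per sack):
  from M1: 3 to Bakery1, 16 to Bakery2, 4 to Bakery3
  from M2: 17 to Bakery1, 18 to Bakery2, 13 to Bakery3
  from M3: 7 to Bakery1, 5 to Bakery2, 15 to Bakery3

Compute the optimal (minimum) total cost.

A cheapest plan:
  M1→Bakery1: 55 sacks
  M2→Bakery3: 70 sacks
  M3→Bakery1: 63 sacks
  M3→Bakery2: 26 sacks
Total cost = 1646.
(Supply check: M1 ships 55; M2 ships 70; M3 ships 89.)

1646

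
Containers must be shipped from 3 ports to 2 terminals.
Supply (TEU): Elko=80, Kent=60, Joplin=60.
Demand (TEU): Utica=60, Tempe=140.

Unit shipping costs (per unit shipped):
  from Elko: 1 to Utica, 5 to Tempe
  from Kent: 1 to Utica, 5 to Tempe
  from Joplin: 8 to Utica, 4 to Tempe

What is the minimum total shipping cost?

An optimal shipping plan:
  Elko to Utica: 60 × 1 = 60
  Elko to Tempe: 20 × 5 = 100
  Kent to Tempe: 60 × 5 = 300
  Joplin to Tempe: 60 × 4 = 240
Total = 60 + 100 + 300 + 240 = 700.

700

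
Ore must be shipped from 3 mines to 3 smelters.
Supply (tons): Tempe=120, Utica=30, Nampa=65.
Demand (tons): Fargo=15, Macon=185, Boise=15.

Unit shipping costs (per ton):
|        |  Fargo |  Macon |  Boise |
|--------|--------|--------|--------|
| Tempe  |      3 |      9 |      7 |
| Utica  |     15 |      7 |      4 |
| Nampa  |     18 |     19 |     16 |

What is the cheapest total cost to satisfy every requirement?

2390

Optimal allocation:
  Tempe to Fargo: 15 × 3 = 45
  Tempe to Macon: 105 × 9 = 945
  Utica to Macon: 15 × 7 = 105
  Utica to Boise: 15 × 4 = 60
  Nampa to Macon: 65 × 19 = 1235
Total = 45 + 945 + 105 + 60 + 1235 = 2390.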